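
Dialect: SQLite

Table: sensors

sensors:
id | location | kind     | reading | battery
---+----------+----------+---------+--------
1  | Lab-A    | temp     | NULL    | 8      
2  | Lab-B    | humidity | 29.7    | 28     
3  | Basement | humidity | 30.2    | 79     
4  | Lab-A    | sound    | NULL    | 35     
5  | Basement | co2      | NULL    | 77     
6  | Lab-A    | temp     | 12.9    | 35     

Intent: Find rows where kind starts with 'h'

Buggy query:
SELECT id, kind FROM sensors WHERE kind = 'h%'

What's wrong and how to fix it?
Bug: Wildcards only work with LIKE; '=' treats '%' as a literal character

Fix: Replace '=' with LIKE so 'h%' is treated as a pattern

Corrected query:
SELECT id, kind FROM sensors WHERE kind LIKE 'h%'

Result:
id | kind    
---+---------
2  | humidity
3  | humidity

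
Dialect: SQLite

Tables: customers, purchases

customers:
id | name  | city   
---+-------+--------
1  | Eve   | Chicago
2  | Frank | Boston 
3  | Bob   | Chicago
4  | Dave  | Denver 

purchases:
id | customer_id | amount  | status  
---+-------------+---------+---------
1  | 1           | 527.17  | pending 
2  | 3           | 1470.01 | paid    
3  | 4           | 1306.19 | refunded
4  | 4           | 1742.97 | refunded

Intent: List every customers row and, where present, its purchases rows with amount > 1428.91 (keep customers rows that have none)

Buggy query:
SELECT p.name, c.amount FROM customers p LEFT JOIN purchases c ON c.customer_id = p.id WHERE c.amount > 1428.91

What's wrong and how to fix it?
Bug: A WHERE condition on the right-hand table after LEFT JOIN drops unmatched parents

Fix: Put 'c.amount > 1428.91' in the JOIN's ON clause instead of WHERE

Corrected query:
SELECT p.name, c.amount FROM customers p LEFT JOIN purchases c ON c.customer_id = p.id AND c.amount > 1428.91

Result:
name  | amount 
------+--------
Eve   | NULL   
Frank | NULL   
Bob   | 1470.01
Dave  | 1742.97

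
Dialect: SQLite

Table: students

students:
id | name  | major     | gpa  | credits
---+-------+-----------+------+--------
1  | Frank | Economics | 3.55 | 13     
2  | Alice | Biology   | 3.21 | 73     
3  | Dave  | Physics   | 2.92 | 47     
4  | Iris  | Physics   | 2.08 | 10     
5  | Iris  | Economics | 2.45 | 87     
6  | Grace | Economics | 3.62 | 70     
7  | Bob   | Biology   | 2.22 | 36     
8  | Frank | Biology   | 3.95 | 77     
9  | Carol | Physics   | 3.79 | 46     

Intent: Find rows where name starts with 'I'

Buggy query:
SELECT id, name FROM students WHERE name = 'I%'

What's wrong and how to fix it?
Bug: Wildcards only work with LIKE; '=' treats '%' as a literal character

Fix: Use LIKE for wildcard pattern matching

Corrected query:
SELECT id, name FROM students WHERE name LIKE 'I%'

Result:
id | name
---+-----
4  | Iris
5  | Iris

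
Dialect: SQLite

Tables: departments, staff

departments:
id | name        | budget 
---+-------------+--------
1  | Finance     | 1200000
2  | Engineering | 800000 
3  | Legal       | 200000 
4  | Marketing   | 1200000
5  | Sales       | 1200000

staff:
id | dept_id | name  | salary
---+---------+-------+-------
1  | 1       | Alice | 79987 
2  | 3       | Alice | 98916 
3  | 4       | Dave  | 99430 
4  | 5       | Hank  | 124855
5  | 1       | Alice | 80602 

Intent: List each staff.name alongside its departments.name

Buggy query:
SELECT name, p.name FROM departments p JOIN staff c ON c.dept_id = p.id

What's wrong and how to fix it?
Bug: 'name' exists in both joined tables, so the database can't tell which one is meant

Fix: Qualify the column with its table alias (c.name)

Corrected query:
SELECT c.name, p.name FROM departments p JOIN staff c ON c.dept_id = p.id

Result:
name  | name     
------+----------
Alice | Finance  
Alice | Legal    
Dave  | Marketing
Hank  | Sales    
Alice | Finance  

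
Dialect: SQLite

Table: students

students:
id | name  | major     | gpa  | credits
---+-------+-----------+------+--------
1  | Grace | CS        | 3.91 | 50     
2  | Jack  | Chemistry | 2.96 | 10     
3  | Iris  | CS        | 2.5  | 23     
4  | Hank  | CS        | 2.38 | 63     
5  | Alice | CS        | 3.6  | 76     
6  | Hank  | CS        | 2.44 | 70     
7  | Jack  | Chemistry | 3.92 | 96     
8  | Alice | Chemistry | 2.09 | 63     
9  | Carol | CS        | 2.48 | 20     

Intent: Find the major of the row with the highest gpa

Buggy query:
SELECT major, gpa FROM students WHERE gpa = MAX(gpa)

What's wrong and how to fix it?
Bug: WHERE is evaluated per row; an aggregate over the whole table isn't defined there

Fix: Wrap MAX in a scalar subquery so WHERE compares against a single value

Corrected query:
SELECT major, gpa FROM students WHERE gpa = (SELECT MAX(gpa) FROM students)

Result:
major     | gpa 
----------+-----
Chemistry | 3.92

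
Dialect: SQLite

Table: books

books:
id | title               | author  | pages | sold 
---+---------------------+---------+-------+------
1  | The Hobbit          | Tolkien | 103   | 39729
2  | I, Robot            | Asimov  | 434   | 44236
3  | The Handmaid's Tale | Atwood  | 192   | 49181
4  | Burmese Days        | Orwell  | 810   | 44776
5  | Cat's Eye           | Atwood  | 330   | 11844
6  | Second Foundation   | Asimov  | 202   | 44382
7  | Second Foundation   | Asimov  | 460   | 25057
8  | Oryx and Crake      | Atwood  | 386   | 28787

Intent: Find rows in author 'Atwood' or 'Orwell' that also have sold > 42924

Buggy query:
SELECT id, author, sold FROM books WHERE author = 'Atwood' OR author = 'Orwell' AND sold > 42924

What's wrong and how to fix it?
Bug: AND binds tighter than OR, so this parses as author = 'Atwood' OR (author = 'Orwell' AND sold > 42924)

Fix: Add parentheses around the OR so the AND applies to both alternatives

Corrected query:
SELECT id, author, sold FROM books WHERE (author = 'Atwood' OR author = 'Orwell') AND sold > 42924

Result:
id | author | sold 
---+--------+------
3  | Atwood | 49181
4  | Orwell | 44776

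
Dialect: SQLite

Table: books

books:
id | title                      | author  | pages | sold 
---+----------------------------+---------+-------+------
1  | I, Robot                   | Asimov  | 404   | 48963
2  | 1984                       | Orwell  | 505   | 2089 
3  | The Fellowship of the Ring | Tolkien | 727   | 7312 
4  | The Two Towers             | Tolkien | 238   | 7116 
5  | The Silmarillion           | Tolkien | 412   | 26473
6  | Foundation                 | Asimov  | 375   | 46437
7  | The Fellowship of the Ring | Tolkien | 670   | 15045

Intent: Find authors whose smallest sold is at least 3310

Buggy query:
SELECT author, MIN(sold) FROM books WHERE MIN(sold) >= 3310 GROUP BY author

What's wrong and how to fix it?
Bug: MIN() in WHERE is a misuse of aggregate

Fix: Use HAVING for the per-group MIN condition

Corrected query:
SELECT author, MIN(sold) FROM books GROUP BY author HAVING MIN(sold) >= 3310

Result:
author  | MIN(sold)
--------+----------
Asimov  | 46437    
Tolkien | 7116     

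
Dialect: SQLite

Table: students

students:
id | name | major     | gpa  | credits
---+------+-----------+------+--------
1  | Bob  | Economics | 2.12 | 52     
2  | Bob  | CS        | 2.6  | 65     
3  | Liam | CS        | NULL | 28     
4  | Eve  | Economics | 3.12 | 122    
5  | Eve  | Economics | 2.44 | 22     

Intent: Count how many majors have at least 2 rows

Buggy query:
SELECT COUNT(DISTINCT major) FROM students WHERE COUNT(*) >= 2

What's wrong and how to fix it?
Bug: COUNT(*) cannot appear in WHERE; the per-group count doesn't exist yet

Fix: Use a subquery that GROUPs and filters with HAVING, then count its rows

Corrected query:
SELECT COUNT(*) FROM (SELECT major FROM students GROUP BY major HAVING COUNT(*) >= 2)

Result:
COUNT(*)
--------
2       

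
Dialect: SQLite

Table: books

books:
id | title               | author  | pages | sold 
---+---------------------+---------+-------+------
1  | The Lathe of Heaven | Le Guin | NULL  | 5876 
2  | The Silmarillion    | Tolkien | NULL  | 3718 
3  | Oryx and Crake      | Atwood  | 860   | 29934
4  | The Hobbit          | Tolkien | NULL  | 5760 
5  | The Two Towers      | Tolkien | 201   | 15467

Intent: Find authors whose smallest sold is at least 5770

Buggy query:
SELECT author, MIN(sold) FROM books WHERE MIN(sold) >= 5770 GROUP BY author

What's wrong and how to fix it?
Bug: Aggregates like MIN are computed per group after WHERE runs

Fix: Use HAVING for the per-group MIN condition

Corrected query:
SELECT author, MIN(sold) FROM books GROUP BY author HAVING MIN(sold) >= 5770

Result:
author  | MIN(sold)
--------+----------
Atwood  | 29934    
Le Guin | 5876     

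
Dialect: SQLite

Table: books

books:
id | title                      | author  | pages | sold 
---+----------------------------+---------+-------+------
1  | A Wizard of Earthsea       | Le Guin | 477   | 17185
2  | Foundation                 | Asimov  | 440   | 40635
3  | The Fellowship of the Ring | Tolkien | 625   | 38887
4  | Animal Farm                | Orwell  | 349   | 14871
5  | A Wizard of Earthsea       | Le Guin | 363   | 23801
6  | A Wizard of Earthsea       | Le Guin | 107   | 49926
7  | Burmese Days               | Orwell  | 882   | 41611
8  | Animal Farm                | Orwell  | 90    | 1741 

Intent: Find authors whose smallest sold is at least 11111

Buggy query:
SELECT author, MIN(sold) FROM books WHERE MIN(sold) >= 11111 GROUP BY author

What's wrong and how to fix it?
Bug: MIN() in WHERE is a misuse of aggregate

Fix: Use HAVING for the per-group MIN condition

Corrected query:
SELECT author, MIN(sold) FROM books GROUP BY author HAVING MIN(sold) >= 11111

Result:
author  | MIN(sold)
--------+----------
Asimov  | 40635    
Le Guin | 17185    
Tolkien | 38887    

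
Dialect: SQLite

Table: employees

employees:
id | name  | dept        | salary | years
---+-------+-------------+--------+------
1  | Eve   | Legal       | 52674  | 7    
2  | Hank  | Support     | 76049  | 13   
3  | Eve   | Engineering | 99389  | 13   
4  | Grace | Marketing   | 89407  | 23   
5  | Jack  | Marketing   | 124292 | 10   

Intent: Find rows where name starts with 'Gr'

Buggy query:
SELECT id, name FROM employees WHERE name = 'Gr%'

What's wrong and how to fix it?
Bug: '=' compares the literal string including the % character; pattern matching needs LIKE

Fix: Use LIKE for wildcard pattern matching

Corrected query:
SELECT id, name FROM employees WHERE name LIKE 'Gr%'

Result:
id | name 
---+------
4  | Grace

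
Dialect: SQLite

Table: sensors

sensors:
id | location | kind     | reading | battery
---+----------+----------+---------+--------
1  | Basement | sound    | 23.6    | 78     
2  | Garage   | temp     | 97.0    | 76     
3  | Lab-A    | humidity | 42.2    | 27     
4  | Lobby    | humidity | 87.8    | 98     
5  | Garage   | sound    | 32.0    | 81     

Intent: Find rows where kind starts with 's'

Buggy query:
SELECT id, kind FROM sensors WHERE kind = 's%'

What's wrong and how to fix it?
Bug: '=' compares the literal string including the % character; pattern matching needs LIKE

Fix: Replace '=' with LIKE so 's%' is treated as a pattern

Corrected query:
SELECT id, kind FROM sensors WHERE kind LIKE 's%'

Result:
id | kind 
---+------
1  | sound
5  | sound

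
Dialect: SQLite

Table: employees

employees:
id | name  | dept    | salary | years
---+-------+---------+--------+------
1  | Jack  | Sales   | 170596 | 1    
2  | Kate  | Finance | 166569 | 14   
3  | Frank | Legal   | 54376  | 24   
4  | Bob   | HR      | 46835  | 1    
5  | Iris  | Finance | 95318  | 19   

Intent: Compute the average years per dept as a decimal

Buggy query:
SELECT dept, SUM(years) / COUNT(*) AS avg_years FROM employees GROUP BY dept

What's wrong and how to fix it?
Bug: Both operands are integers, so '/' performs integer division and truncates

Fix: Multiply by 1.0 (or CAST to REAL) to force floating-point division

Corrected query:
SELECT dept, SUM(years) * 1.0 / COUNT(*) AS avg_years FROM employees GROUP BY dept

Result:
dept    | avg_years
--------+----------
Finance | 16.5     
HR      | 1        
Legal   | 24       
Sales   | 1        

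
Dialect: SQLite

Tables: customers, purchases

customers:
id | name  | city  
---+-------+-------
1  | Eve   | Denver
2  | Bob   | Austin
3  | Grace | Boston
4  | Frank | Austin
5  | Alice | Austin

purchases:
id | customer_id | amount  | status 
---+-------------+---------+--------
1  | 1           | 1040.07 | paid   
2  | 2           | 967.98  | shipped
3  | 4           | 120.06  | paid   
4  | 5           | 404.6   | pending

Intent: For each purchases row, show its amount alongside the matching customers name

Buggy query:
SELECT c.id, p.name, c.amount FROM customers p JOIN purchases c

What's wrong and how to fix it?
Bug: JOIN with no ON clause produces a cartesian product; every purchases row pairs with every customers row

Fix: Specify the join condition linking the foreign key to the parent id

Corrected query:
SELECT c.id, p.name, c.amount FROM customers p JOIN purchases c ON c.customer_id = p.id

Result:
id | name  | amount 
---+-------+--------
1  | Eve   | 1040.07
2  | Bob   | 967.98 
3  | Frank | 120.06 
4  | Alice | 404.6  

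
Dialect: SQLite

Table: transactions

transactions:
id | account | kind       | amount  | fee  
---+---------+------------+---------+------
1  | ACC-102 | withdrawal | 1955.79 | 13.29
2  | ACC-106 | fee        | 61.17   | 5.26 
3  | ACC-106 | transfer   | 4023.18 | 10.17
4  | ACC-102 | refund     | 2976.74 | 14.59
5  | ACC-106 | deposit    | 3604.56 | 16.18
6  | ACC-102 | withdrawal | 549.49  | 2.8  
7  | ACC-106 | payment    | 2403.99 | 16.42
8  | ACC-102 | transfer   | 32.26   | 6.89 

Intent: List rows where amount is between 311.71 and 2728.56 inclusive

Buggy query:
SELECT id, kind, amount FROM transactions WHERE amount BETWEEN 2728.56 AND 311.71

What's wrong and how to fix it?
Bug: BETWEEN expects the lower bound first; with 2728.56 AND 311.71 the range is empty

Fix: Write BETWEEN 311.71 AND 2728.56

Corrected query:
SELECT id, kind, amount FROM transactions WHERE amount BETWEEN 311.71 AND 2728.56

Result:
id | kind       | amount 
---+------------+--------
1  | withdrawal | 1955.79
6  | withdrawal | 549.49 
7  | payment    | 2403.99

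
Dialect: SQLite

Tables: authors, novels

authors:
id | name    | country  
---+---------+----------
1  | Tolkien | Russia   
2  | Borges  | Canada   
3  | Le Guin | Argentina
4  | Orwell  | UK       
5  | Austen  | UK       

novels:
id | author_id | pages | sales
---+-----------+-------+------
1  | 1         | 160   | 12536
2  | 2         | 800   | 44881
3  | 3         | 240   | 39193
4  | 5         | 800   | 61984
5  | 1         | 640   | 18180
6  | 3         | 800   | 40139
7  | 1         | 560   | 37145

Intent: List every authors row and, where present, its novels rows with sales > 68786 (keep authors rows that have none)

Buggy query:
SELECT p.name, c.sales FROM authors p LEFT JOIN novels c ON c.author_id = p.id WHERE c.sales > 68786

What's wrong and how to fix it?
Bug: Filtering c.sales in WHERE discards the NULL rows produced by LEFT JOIN, turning it into an inner join

Fix: Move the right-table condition into the ON clause so unmatched parents are kept

Corrected query:
SELECT p.name, c.sales FROM authors p LEFT JOIN novels c ON c.author_id = p.id AND c.sales > 68786

Result:
name    | sales
--------+------
Tolkien | NULL 
Borges  | NULL 
Le Guin | NULL 
Orwell  | NULL 
Austen  | NULL 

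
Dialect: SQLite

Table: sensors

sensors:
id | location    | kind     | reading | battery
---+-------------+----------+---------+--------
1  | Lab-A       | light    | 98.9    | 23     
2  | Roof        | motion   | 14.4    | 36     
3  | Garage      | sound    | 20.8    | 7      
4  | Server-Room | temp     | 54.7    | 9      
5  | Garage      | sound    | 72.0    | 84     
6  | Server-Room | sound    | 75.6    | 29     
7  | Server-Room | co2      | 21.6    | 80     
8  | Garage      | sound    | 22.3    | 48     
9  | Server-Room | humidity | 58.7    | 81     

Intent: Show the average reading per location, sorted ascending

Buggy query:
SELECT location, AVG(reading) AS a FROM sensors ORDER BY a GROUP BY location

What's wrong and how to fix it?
Bug: GROUP BY must precede ORDER BY

Fix: Reorder: SELECT … FROM … GROUP BY … ORDER BY …

Corrected query:
SELECT location, AVG(reading) AS a FROM sensors GROUP BY location ORDER BY a

Result:
location    | a        
------------+----------
Roof        | 14.4     
Garage      | 38.366667
Server-Room | 52.65    
Lab-A       | 98.9     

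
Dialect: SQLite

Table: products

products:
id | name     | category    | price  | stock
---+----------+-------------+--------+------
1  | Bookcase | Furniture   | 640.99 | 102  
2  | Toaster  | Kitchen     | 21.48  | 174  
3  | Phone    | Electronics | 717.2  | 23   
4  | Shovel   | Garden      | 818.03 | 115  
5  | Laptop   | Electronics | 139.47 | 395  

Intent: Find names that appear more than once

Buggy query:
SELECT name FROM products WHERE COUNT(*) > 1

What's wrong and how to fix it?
Bug: COUNT(*) is an aggregate and cannot be used in WHERE

Fix: Group first, then use HAVING for the count condition

Corrected query:
SELECT name FROM products GROUP BY name HAVING COUNT(*) > 1

Result:
(no rows)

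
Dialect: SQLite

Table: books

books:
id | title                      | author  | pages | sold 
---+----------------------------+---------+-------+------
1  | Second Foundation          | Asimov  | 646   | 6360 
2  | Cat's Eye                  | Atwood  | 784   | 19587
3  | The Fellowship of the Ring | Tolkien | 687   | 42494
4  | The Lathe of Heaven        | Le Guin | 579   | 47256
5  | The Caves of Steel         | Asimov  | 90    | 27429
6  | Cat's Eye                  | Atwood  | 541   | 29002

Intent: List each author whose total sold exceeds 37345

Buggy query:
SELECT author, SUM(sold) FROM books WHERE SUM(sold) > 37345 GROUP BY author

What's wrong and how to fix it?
Bug: WHERE runs before GROUP BY, so aggregates aren't available there

Fix: Move the aggregate condition to a HAVING clause

Corrected query:
SELECT author, SUM(sold) FROM books GROUP BY author HAVING SUM(sold) > 37345

Result:
author  | SUM(sold)
--------+----------
Atwood  | 48589    
Le Guin | 47256    
Tolkien | 42494    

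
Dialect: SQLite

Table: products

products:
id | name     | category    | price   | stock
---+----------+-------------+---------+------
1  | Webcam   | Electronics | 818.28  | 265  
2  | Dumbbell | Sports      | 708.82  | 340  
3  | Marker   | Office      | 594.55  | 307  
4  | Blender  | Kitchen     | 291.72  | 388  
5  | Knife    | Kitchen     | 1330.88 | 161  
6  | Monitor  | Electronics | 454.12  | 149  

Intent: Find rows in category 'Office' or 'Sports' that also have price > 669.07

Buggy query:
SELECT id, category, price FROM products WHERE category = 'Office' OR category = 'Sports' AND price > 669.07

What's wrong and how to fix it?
Bug: AND binds tighter than OR, so this parses as category = 'Office' OR (category = 'Sports' AND price > 669.07)

Fix: Group the OR with parentheses (or use IN), then AND the threshold

Corrected query:
SELECT id, category, price FROM products WHERE (category = 'Office' OR category = 'Sports') AND price > 669.07

Result:
id | category | price 
---+----------+-------
2  | Sports   | 708.82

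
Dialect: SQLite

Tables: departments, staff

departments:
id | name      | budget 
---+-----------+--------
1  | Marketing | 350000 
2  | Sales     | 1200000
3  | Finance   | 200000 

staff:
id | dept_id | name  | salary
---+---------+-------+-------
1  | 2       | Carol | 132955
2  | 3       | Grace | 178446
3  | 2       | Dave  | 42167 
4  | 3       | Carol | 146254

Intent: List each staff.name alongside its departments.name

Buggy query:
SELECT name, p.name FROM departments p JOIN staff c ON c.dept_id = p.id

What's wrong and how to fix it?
Bug: Both tables have a 'name' column; the unqualified reference is ambiguous

Fix: Qualify the column with its table alias (c.name)

Corrected query:
SELECT c.name, p.name FROM departments p JOIN staff c ON c.dept_id = p.id

Result:
name  | name   
------+--------
Carol | Sales  
Grace | Finance
Dave  | Sales  
Carol | Finance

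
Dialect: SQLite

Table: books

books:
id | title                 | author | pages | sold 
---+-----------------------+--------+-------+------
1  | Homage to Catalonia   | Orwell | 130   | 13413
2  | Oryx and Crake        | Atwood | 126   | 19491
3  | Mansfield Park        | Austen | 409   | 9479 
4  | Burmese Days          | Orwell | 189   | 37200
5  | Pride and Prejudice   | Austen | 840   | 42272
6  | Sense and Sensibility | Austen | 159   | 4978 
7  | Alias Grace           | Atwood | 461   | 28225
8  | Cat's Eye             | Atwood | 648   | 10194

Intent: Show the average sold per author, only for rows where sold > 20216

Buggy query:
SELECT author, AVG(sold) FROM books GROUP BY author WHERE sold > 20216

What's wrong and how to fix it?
Bug: Row-level WHERE must come before GROUP BY in the clause order

Fix: Place WHERE between FROM and GROUP BY

Corrected query:
SELECT author, AVG(sold) FROM books WHERE sold > 20216 GROUP BY author

Result:
author | AVG(sold)
-------+----------
Atwood | 28225    
Austen | 42272    
Orwell | 37200    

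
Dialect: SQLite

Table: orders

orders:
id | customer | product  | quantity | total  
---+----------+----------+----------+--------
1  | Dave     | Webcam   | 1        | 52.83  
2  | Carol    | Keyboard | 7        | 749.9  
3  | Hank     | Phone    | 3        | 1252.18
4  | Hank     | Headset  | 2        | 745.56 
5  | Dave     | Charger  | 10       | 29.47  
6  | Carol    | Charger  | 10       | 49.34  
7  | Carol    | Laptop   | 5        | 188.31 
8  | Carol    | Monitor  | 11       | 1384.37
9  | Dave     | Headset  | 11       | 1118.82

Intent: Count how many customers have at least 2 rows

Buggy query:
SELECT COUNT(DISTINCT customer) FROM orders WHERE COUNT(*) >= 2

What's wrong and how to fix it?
Bug: COUNT(*) cannot appear in WHERE; the per-group count doesn't exist yet

Fix: Group first with HAVING COUNT(*) >= 2, then COUNT the resulting groups

Corrected query:
SELECT COUNT(*) FROM (SELECT customer FROM orders GROUP BY customer HAVING COUNT(*) >= 2)

Result:
COUNT(*)
--------
3       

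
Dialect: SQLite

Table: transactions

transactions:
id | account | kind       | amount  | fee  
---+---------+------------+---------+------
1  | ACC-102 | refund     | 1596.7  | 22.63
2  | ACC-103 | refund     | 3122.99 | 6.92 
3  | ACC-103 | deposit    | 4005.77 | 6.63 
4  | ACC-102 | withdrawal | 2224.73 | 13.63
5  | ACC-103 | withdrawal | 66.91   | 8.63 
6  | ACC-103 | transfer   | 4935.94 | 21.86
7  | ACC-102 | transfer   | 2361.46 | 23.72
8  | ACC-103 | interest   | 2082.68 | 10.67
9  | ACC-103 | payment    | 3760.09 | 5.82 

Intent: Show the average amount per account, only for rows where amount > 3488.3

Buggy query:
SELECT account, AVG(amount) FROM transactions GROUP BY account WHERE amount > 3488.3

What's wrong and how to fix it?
Bug: WHERE cannot follow GROUP BY

Fix: Place WHERE between FROM and GROUP BY

Corrected query:
SELECT account, AVG(amount) FROM transactions WHERE amount > 3488.3 GROUP BY account

Result:
account | AVG(amount)
--------+------------
ACC-103 | 4233.933333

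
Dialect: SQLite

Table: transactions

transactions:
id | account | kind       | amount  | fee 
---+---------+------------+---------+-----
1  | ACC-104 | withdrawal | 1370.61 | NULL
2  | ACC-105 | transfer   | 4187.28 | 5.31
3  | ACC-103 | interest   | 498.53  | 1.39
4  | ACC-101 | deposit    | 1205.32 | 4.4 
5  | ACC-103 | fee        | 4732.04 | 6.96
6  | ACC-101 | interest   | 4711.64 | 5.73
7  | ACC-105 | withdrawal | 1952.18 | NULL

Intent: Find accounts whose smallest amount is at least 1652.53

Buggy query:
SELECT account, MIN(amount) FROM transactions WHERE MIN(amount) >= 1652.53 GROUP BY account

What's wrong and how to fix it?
Bug: MIN() in WHERE is a misuse of aggregate

Fix: Use HAVING for the per-group MIN condition

Corrected query:
SELECT account, MIN(amount) FROM transactions GROUP BY account HAVING MIN(amount) >= 1652.53

Result:
account | MIN(amount)
--------+------------
ACC-105 | 1952.18    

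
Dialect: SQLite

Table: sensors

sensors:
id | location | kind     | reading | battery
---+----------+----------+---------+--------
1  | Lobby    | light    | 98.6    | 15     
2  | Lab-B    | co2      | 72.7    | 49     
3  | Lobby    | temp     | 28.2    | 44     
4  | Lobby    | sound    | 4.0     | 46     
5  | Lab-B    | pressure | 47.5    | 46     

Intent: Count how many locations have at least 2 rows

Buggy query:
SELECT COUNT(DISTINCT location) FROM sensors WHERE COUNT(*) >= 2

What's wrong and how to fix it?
Bug: WHERE filters individual rows, not groups, so a group-level COUNT is invalid there

Fix: Use a subquery that GROUPs and filters with HAVING, then count its rows

Corrected query:
SELECT COUNT(*) FROM (SELECT location FROM sensors GROUP BY location HAVING COUNT(*) >= 2)

Result:
COUNT(*)
--------
2       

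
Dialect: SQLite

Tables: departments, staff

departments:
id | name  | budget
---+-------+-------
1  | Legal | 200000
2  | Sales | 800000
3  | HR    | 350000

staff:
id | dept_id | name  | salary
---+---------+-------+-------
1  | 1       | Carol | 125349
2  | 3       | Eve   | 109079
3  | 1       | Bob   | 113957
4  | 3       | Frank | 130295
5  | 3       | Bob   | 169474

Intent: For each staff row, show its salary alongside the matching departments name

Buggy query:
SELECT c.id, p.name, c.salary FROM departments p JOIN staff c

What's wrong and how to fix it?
Bug: JOIN with no ON clause produces a cartesian product; every staff row pairs with every departments row

Fix: Add ON c.dept_id = p.id to the JOIN

Corrected query:
SELECT c.id, p.name, c.salary FROM departments p JOIN staff c ON c.dept_id = p.id

Result:
id | name  | salary
---+-------+-------
1  | Legal | 125349
2  | HR    | 109079
3  | Legal | 113957
4  | HR    | 130295
5  | HR    | 169474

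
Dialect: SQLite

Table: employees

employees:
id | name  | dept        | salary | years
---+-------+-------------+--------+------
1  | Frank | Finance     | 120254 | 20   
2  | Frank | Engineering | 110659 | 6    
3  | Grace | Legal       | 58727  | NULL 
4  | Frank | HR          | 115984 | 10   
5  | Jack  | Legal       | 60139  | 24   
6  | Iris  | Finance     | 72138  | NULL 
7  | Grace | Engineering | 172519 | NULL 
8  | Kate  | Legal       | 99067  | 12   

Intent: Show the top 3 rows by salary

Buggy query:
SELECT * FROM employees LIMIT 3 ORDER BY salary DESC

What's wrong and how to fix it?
Bug: LIMIT must come after ORDER BY

Fix: Swap the clauses: ORDER BY first, then LIMIT

Corrected query:
SELECT * FROM employees ORDER BY salary DESC LIMIT 3

Result:
id | name  | dept        | salary | years
---+-------+-------------+--------+------
7  | Grace | Engineering | 172519 | NULL 
1  | Frank | Finance     | 120254 | 20   
4  | Frank | HR          | 115984 | 10   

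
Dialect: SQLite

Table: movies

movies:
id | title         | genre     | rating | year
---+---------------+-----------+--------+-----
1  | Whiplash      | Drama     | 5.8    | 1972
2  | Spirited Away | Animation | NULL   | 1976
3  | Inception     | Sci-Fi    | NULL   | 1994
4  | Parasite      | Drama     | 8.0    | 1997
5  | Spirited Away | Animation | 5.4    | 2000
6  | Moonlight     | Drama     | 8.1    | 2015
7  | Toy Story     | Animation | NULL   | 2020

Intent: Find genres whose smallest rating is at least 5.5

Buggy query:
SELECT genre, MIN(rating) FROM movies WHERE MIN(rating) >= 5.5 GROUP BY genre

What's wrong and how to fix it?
Bug: Aggregates like MIN are computed per group after WHERE runs

Fix: Replace WHERE with HAVING after the GROUP BY

Corrected query:
SELECT genre, MIN(rating) FROM movies GROUP BY genre HAVING MIN(rating) >= 5.5

Result:
genre | MIN(rating)
------+------------
Drama | 5.8        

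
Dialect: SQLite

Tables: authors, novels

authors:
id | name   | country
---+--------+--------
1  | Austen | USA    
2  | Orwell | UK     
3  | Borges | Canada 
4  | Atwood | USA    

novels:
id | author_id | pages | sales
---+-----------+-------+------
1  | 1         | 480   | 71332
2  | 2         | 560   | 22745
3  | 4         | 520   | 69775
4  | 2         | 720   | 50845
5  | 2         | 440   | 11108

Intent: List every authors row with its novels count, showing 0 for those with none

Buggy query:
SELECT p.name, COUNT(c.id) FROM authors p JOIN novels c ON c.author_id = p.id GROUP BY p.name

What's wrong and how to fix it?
Bug: INNER JOIN drops authors rows that have no matching novels rows

Fix: Switch to LEFT JOIN to retain unmatched parent rows

Corrected query:
SELECT p.name, COUNT(c.id) FROM authors p LEFT JOIN novels c ON c.author_id = p.id GROUP BY p.name

Result:
name   | COUNT(c.id)
-------+------------
Atwood | 1          
Austen | 1          
Borges | 0          
Orwell | 3          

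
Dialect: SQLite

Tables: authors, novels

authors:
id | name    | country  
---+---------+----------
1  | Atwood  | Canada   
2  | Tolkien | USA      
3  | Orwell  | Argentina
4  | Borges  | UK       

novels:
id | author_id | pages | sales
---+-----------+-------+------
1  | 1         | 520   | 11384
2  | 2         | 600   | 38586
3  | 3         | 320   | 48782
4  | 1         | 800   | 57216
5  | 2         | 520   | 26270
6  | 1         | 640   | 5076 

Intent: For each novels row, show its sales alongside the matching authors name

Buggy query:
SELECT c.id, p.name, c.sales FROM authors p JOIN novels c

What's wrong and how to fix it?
Bug: JOIN with no ON clause produces a cartesian product; every novels row pairs with every authors row

Fix: Add ON c.author_id = p.id to the JOIN

Corrected query:
SELECT c.id, p.name, c.sales FROM authors p JOIN novels c ON c.author_id = p.id

Result:
id | name    | sales
---+---------+------
1  | Atwood  | 11384
2  | Tolkien | 38586
3  | Orwell  | 48782
4  | Atwood  | 57216
5  | Tolkien | 26270
6  | Atwood  | 5076 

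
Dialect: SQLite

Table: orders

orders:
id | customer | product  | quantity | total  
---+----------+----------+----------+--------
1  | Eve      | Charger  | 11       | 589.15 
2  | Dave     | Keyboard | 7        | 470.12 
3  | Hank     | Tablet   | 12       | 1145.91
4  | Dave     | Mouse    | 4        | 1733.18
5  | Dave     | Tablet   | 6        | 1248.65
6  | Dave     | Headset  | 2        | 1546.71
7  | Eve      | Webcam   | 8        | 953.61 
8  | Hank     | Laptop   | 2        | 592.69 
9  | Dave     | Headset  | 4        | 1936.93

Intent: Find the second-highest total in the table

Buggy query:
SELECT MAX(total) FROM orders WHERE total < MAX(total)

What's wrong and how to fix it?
Bug: The inner MAX is an aggregate inside WHERE, which is not allowed

Fix: Compute the overall MAX in a subquery, then take MAX of rows below it

Corrected query:
SELECT MAX(total) FROM orders WHERE total < (SELECT MAX(total) FROM orders)

Result:
MAX(total)
----------
1733.18   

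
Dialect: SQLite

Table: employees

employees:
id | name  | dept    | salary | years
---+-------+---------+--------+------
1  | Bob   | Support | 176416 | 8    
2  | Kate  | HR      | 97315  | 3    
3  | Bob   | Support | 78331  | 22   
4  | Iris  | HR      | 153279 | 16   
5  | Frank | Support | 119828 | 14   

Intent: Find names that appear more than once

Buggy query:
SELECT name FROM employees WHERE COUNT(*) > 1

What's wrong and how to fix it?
Bug: WHERE can't reference COUNT(*); aggregates are computed after WHERE

Fix: GROUP BY name, then filter groups with HAVING COUNT(*) > 1

Corrected query:
SELECT name FROM employees GROUP BY name HAVING COUNT(*) > 1

Result:
name
----
Bob 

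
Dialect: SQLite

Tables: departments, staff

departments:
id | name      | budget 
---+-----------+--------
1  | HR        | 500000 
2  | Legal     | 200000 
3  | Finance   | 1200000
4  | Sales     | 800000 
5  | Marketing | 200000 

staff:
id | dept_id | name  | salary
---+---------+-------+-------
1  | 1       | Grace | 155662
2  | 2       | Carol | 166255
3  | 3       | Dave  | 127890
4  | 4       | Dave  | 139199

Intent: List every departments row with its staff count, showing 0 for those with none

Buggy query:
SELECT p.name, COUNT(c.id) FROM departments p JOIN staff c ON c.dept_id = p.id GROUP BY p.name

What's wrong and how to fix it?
Bug: INNER JOIN drops departments rows that have no matching staff rows

Fix: Use LEFT JOIN so parents without children still appear (COUNT(c.id) gives 0)

Corrected query:
SELECT p.name, COUNT(c.id) FROM departments p LEFT JOIN staff c ON c.dept_id = p.id GROUP BY p.name

Result:
name      | COUNT(c.id)
----------+------------
Finance   | 1          
HR        | 1          
Legal     | 1          
Marketing | 0          
Sales     | 1          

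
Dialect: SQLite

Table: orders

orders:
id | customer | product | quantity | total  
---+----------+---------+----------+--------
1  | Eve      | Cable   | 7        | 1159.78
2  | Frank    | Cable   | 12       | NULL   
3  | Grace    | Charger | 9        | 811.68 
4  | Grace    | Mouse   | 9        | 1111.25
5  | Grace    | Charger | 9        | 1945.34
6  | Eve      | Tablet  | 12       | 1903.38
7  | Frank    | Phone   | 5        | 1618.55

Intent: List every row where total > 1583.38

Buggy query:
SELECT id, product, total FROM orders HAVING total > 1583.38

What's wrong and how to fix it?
Bug: HAVING filters the output of aggregation, but this query has no GROUP BY and no aggregate functions, so SQLite rejects it (HAVING clause on a non-aggregate query); the condition here is per row

Fix: Replace HAVING with WHERE since the condition applies to individual rows

Corrected query:
SELECT id, product, total FROM orders WHERE total > 1583.38

Result:
id | product | total  
---+---------+--------
5  | Charger | 1945.34
6  | Tablet  | 1903.38
7  | Phone   | 1618.55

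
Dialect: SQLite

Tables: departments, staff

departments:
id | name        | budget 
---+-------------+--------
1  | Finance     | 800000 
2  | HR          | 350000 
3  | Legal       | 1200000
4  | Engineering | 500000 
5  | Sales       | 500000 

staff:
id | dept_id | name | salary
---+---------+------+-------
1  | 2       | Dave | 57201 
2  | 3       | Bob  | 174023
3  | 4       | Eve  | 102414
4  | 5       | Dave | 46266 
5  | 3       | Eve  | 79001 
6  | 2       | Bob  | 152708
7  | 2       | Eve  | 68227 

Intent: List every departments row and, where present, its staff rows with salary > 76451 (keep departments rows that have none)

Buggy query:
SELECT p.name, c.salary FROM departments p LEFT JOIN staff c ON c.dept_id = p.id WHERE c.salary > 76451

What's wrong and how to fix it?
Bug: A WHERE condition on the right-hand table after LEFT JOIN drops unmatched parents

Fix: Put 'c.salary > 76451' in the JOIN's ON clause instead of WHERE

Corrected query:
SELECT p.name, c.salary FROM departments p LEFT JOIN staff c ON c.dept_id = p.id AND c.salary > 76451

Result:
name        | salary
------------+-------
Finance     | NULL  
HR          | 152708
Legal       | 79001 
Legal       | 174023
Engineering | 102414
Sales       | NULL  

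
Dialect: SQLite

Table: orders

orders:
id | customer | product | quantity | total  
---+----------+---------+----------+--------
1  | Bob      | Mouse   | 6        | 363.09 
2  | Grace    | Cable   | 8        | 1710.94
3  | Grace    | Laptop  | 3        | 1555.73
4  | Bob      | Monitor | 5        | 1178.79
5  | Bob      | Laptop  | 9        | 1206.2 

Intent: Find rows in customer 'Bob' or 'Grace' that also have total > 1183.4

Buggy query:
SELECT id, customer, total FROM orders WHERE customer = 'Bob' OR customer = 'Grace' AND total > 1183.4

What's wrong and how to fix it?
Bug: Without parentheses, AND is evaluated before OR, so the total filter only applies to the 'Grace' branch

Fix: Group the OR with parentheses (or use IN), then AND the threshold

Corrected query:
SELECT id, customer, total FROM orders WHERE (customer = 'Bob' OR customer = 'Grace') AND total > 1183.4

Result:
id | customer | total  
---+----------+--------
2  | Grace    | 1710.94
3  | Grace    | 1555.73
5  | Bob      | 1206.2 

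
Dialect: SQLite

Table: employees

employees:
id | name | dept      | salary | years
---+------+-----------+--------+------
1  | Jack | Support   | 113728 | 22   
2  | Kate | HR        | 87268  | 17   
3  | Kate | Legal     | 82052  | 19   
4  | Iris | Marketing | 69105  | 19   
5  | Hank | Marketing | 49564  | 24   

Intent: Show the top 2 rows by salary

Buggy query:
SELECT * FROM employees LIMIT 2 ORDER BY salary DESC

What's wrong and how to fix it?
Bug: ORDER BY cannot follow LIMIT; LIMIT is the final clause

Fix: Sort with ORDER BY, then apply LIMIT

Corrected query:
SELECT * FROM employees ORDER BY salary DESC LIMIT 2

Result:
id | name | dept    | salary | years
---+------+---------+--------+------
1  | Jack | Support | 113728 | 22   
2  | Kate | HR      | 87268  | 17   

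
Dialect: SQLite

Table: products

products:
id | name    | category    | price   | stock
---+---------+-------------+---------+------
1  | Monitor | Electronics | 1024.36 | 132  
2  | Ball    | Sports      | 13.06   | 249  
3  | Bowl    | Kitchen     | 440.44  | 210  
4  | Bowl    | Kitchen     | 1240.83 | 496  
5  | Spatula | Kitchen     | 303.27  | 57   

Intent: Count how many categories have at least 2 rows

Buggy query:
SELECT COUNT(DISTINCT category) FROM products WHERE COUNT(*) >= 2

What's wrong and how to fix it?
Bug: COUNT(*) cannot appear in WHERE; the per-group count doesn't exist yet

Fix: Group first with HAVING COUNT(*) >= 2, then COUNT the resulting groups

Corrected query:
SELECT COUNT(*) FROM (SELECT category FROM products GROUP BY category HAVING COUNT(*) >= 2)

Result:
COUNT(*)
--------
1       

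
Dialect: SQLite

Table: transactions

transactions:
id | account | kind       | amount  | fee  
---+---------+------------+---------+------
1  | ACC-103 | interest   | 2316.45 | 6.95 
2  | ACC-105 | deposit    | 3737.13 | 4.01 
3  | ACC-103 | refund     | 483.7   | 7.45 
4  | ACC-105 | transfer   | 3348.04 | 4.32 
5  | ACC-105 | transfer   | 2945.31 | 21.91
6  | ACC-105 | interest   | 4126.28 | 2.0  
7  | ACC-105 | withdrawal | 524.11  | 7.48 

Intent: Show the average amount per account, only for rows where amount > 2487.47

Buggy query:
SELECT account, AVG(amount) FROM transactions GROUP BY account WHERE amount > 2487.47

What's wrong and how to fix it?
Bug: WHERE cannot follow GROUP BY

Fix: Move the WHERE clause before GROUP BY

Corrected query:
SELECT account, AVG(amount) FROM transactions WHERE amount > 2487.47 GROUP BY account

Result:
account | AVG(amount)
--------+------------
ACC-105 | 3539.19    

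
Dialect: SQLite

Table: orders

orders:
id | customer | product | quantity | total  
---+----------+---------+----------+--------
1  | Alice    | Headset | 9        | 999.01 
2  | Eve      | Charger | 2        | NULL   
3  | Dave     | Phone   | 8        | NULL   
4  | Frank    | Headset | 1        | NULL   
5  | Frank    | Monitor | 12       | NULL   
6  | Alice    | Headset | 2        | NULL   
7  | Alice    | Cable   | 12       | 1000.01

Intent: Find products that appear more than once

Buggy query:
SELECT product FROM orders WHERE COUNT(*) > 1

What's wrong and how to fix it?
Bug: WHERE can't reference COUNT(*); aggregates are computed after WHERE

Fix: GROUP BY product, then filter groups with HAVING COUNT(*) > 1

Corrected query:
SELECT product FROM orders GROUP BY product HAVING COUNT(*) > 1

Result:
product
-------
Headset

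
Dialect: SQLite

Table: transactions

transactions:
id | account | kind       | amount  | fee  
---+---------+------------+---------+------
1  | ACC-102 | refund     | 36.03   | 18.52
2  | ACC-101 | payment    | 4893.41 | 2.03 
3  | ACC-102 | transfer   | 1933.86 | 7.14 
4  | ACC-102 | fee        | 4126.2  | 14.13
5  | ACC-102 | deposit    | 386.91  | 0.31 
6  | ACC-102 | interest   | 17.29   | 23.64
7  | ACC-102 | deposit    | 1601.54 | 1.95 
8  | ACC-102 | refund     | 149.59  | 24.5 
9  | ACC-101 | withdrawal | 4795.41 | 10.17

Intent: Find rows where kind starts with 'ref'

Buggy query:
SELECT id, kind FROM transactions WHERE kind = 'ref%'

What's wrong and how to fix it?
Bug: Wildcards only work with LIKE; '=' treats '%' as a literal character

Fix: Replace '=' with LIKE so 'ref%' is treated as a pattern

Corrected query:
SELECT id, kind FROM transactions WHERE kind LIKE 'ref%'

Result:
id | kind  
---+-------
1  | refund
8  | refund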